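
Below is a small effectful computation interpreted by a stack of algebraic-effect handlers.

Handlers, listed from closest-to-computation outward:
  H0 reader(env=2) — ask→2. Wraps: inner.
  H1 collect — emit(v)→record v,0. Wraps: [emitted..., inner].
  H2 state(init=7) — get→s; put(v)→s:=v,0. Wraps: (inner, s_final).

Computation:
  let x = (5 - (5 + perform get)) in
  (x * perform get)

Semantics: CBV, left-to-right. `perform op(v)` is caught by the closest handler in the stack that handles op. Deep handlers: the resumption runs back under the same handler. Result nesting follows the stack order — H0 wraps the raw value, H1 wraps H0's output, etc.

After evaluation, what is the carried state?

Answer: 7

Working:
get @ H2 ⇒ 7
get @ H2 ⇒ 7
H0 returns -49
H1 returns [-49]
H2 returns ([-49], 7)
= ([-49], 7)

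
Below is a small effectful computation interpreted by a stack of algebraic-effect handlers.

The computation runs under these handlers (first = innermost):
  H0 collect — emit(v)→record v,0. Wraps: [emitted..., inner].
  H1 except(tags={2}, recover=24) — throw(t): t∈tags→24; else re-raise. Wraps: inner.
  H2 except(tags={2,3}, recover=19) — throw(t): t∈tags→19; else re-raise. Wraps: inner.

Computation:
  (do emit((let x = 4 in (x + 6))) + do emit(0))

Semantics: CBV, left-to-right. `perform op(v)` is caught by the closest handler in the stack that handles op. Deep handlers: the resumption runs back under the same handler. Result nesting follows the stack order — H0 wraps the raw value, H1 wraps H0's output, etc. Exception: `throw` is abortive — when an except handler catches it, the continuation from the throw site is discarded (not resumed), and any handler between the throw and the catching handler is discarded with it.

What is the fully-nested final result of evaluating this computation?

Answer: [10, 0, 0]

Working:
emit(10) @ H0 ⇒ out+=10
emit(0) @ H0 ⇒ out+=0
H0 returns [10, 0, 0]
H1 returns [10, 0, 0]
H2 returns [10, 0, 0]
= [10, 0, 0]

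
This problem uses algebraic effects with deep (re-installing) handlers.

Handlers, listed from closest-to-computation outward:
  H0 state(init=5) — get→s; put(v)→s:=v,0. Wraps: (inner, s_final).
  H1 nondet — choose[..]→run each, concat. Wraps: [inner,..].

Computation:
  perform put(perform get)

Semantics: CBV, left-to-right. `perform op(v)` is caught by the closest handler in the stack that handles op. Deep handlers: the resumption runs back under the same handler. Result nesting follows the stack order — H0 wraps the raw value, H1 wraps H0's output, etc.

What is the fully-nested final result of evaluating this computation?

Answer: [(0, 5)]

Step-by-step:
get @ H0 ⇒ 5
put(5) @ H0 ⇒ s:=5
H0 returns (0, 5)
H1 returns [(0, 5)]
= [(0, 5)]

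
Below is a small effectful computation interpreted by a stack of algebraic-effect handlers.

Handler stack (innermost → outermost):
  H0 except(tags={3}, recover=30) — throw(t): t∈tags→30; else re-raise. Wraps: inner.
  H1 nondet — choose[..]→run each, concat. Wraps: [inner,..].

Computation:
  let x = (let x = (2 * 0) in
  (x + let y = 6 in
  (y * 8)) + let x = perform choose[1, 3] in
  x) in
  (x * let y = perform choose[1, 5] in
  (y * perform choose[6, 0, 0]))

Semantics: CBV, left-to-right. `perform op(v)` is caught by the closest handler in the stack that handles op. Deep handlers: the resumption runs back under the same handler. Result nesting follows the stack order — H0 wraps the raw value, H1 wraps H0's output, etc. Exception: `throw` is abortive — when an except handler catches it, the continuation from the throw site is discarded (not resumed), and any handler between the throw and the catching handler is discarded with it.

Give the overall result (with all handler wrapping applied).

Step-by-step:
choose[1, 3] @ H1
  branch[0] choose=1:
    choose[1, 5] @ H1
      branch[0] choose=1:
        choose[6, 0, 0] @ H1
          branch[0] choose=6:
            H0 returns 294
            H1 returns [294]
          branch[1] choose=0:
            H0 returns 0
            H1 returns [0]
          branch[2] choose=0:
            H0 returns 0
            H1 returns [0]
      branch[1] choose=5:
        choose[6, 0, 0] @ H1
          branch[0] choose=6:
            H0 returns 1470
            H1 returns [1470]
          branch[1] choose=0:
            H0 returns 0
            H1 returns [0]
          branch[2] choose=0:
            H0 returns 0
            H1 returns [0]
  branch[1] choose=3:
    choose[1, 5] @ H1
      branch[0] choose=1:
        choose[6, 0, 0] @ H1
          branch[0] choose=6:
            H0 returns 306
            H1 returns [306]
          branch[1] choose=0:
            H0 returns 0
            H1 returns [0]
          branch[2] choose=0:
            H0 returns 0
            H1 returns [0]
      branch[1] choose=5:
        choose[6, 0, 0] @ H1
          branch[0] choose=6:
            H0 returns 1530
            H1 returns [1530]
          branch[1] choose=0:
            H0 returns 0
            H1 returns [0]
          branch[2] choose=0:
            H0 returns 0
            H1 returns [0]
= [294, 0, 0, 1470, 0, 0, 306, 0, 0, 1530, 0, 0]

Answer: [294, 0, 0, 1470, 0, 0, 306, 0, 0, 1530, 0, 0]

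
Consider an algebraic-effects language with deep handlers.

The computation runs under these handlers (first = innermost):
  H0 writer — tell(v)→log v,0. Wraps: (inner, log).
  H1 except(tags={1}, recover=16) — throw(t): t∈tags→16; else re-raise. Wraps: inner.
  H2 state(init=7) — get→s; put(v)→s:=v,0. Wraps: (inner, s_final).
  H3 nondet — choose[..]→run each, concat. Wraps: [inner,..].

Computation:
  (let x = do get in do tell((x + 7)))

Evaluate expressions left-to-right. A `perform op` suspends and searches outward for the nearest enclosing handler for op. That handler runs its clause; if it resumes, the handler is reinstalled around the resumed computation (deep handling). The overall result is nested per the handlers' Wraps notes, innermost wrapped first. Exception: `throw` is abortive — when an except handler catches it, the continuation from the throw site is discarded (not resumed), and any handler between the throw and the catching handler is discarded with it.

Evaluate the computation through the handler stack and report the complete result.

Answer: [((0, (14)), 7)]

Evaluation trace:
get @ H2 ⇒ 7
tell(14) @ H0 ⇒ log+=14
H0 returns (0, (14))
H1 returns (0, (14))
H2 returns ((0, (14)), 7)
H3 returns [((0, (14)), 7)]
= [((0, (14)), 7)]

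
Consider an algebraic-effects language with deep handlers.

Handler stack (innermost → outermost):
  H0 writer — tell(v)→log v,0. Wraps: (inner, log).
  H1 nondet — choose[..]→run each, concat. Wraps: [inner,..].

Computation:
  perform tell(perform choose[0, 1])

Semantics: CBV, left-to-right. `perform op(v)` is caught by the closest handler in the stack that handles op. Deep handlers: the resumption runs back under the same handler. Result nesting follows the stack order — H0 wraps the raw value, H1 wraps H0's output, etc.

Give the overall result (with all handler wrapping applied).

Working:
choose[0, 1] @ H1
  branch[0] choose=0:
    tell(0) @ H0 ⇒ log+=0
    H0 returns (0, (0))
    H1 returns [(0, (0))]
  branch[1] choose=1:
    tell(1) @ H0 ⇒ log+=1
    H0 returns (0, (1))
    H1 returns [(0, (1))]
= [(0, (0)), (0, (1))]

Answer: [(0, (0)), (0, (1))]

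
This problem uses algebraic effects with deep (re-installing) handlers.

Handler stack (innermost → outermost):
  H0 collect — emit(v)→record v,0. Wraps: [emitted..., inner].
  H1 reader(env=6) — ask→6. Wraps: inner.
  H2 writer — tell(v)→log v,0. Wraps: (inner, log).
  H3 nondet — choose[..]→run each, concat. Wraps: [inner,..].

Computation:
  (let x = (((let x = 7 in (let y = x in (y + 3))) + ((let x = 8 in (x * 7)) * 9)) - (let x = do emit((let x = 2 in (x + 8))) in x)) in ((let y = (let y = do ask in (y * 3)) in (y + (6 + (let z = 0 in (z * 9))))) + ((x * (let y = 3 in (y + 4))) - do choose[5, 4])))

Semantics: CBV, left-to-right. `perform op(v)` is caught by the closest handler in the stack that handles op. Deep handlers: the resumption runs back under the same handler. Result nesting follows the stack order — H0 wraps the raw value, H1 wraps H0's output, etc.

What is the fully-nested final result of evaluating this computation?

Evaluation trace:
emit(10) @ H0 ⇒ out+=10
ask @ H1 ⇒ 6
choose[5, 4] @ H3
  branch[0] choose=5:
    H0 returns [10, 3617]
    H1 returns [10, 3617]
    H2 returns ([10, 3617], ())
    H3 returns [([10, 3617], ())]
  branch[1] choose=4:
    H0 returns [10, 3618]
    H1 returns [10, 3618]
    H2 returns ([10, 3618], ())
    H3 returns [([10, 3618], ())]
= [([10, 3617], ()), ([10, 3618], ())]

Answer: [([10, 3617], ()), ([10, 3618], ())]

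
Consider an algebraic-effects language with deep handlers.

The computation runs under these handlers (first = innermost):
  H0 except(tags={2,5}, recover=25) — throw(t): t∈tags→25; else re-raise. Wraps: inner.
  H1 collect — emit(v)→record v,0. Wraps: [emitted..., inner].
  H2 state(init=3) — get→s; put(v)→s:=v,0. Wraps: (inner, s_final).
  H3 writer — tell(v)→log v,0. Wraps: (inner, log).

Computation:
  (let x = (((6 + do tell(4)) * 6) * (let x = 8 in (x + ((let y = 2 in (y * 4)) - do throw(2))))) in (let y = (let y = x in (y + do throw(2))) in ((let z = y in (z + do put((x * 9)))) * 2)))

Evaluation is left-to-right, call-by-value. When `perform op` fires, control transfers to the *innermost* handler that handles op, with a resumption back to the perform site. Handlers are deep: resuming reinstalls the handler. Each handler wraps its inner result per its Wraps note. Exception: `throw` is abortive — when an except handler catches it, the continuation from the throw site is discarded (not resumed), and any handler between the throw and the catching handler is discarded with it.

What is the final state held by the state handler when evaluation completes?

Evaluation trace:
tell(4) @ H3 ⇒ log+=4
throw(2) @ H0 caught ⇒ 25
H1 returns [25]
H2 returns ([25], 3)
H3 returns (([25], 3), (4))
= (([25], 3), (4))

Answer: 3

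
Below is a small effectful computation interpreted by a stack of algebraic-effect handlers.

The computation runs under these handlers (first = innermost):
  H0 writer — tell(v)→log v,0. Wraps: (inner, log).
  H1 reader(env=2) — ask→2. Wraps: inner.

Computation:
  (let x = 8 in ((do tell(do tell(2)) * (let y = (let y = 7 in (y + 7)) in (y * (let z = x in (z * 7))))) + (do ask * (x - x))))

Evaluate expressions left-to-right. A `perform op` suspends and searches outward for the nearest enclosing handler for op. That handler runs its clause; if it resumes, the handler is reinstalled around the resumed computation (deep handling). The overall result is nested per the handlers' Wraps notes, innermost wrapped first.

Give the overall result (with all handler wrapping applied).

Working:
tell(2) @ H0 ⇒ log+=2
tell(0) @ H0 ⇒ log+=0
ask @ H1 ⇒ 2
H0 returns (0, (2, 0))
H1 returns (0, (2, 0))
= (0, (2, 0))

Answer: (0, (2, 0))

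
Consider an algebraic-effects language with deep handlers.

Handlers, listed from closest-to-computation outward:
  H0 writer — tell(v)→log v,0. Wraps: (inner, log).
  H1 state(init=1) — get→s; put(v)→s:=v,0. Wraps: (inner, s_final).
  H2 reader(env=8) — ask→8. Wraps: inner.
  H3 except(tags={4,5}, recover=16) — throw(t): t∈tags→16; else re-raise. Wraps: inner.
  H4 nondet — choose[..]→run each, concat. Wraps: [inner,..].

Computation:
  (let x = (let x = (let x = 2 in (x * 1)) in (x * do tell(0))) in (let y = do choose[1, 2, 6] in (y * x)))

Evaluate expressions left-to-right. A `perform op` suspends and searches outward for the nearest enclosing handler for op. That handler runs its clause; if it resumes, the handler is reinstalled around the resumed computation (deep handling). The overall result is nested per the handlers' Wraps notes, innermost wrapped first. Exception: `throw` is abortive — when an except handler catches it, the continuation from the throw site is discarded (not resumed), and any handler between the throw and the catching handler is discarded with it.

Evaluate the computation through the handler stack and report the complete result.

Answer: [((0, (0)), 1), ((0, (0)), 1), ((0, (0)), 1)]

Step-by-step:
tell(0) @ H0 ⇒ log+=0
choose[1, 2, 6] @ H4
  branch[0] choose=1:
    H0 returns (0, (0))
    H1 returns ((0, (0)), 1)
    H2 returns ((0, (0)), 1)
    H3 returns ((0, (0)), 1)
    H4 returns [((0, (0)), 1)]
  branch[1] choose=2:
    H0 returns (0, (0))
    H1 returns ((0, (0)), 1)
    H2 returns ((0, (0)), 1)
    H3 returns ((0, (0)), 1)
    H4 returns [((0, (0)), 1)]
  branch[2] choose=6:
    H0 returns (0, (0))
    H1 returns ((0, (0)), 1)
    H2 returns ((0, (0)), 1)
    H3 returns ((0, (0)), 1)
    H4 returns [((0, (0)), 1)]
= [((0, (0)), 1), ((0, (0)), 1), ((0, (0)), 1)]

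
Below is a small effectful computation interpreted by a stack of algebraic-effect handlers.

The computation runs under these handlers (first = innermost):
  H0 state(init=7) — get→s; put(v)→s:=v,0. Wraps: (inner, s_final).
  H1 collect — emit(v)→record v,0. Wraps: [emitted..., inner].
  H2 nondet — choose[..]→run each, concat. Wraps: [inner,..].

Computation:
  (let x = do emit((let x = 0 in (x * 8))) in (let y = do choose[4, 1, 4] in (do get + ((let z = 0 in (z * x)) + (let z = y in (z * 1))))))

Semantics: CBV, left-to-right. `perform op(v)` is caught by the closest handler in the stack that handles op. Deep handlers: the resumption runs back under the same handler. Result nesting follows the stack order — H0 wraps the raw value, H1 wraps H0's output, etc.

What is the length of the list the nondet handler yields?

Answer: 3

Working:
emit(0) @ H1 ⇒ out+=0
choose[4, 1, 4] @ H2
  branch[0] choose=4:
    get @ H0 ⇒ 7
    H0 returns (11, 7)
    H1 returns [0, (11, 7)]
    H2 returns [[0, (11, 7)]]
  branch[1] choose=1:
    get @ H0 ⇒ 7
    H0 returns (8, 7)
    H1 returns [0, (8, 7)]
    H2 returns [[0, (8, 7)]]
  branch[2] choose=4:
    get @ H0 ⇒ 7
    H0 returns (11, 7)
    H1 returns [0, (11, 7)]
    H2 returns [[0, (11, 7)]]
= [[0, (11, 7)], [0, (8, 7)], [0, (11, 7)]]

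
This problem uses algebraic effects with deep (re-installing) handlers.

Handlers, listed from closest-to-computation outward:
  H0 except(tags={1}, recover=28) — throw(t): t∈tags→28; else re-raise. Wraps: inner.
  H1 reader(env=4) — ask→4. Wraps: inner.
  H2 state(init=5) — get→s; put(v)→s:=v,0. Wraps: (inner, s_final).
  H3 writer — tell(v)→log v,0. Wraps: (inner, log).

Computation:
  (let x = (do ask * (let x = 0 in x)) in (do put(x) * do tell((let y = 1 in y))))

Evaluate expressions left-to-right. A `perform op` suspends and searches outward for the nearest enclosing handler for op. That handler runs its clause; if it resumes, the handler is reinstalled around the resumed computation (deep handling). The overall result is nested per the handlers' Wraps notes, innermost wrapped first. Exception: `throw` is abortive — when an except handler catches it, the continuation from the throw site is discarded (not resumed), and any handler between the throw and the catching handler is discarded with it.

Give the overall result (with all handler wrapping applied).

Step-by-step:
ask @ H1 ⇒ 4
put(0) @ H2 ⇒ s:=0
tell(1) @ H3 ⇒ log+=1
H0 returns 0
H1 returns 0
H2 returns (0, 0)
H3 returns ((0, 0), (1))
= ((0, 0), (1))

Answer: ((0, 0), (1))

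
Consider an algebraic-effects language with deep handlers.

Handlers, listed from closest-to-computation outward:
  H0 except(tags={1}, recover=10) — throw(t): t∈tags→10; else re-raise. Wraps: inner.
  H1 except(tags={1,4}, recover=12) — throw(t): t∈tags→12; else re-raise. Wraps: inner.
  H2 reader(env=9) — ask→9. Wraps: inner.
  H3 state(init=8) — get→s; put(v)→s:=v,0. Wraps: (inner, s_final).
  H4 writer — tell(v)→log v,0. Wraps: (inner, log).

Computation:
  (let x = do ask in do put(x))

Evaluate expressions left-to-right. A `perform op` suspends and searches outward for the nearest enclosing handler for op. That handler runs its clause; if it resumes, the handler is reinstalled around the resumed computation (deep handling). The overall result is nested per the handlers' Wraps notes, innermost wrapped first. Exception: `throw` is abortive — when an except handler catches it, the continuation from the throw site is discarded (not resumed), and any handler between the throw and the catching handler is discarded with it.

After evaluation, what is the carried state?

Evaluation trace:
ask @ H2 ⇒ 9
put(9) @ H3 ⇒ s:=9
H0 returns 0
H1 returns 0
H2 returns 0
H3 returns (0, 9)
H4 returns ((0, 9), ())
= ((0, 9), ())

Answer: 9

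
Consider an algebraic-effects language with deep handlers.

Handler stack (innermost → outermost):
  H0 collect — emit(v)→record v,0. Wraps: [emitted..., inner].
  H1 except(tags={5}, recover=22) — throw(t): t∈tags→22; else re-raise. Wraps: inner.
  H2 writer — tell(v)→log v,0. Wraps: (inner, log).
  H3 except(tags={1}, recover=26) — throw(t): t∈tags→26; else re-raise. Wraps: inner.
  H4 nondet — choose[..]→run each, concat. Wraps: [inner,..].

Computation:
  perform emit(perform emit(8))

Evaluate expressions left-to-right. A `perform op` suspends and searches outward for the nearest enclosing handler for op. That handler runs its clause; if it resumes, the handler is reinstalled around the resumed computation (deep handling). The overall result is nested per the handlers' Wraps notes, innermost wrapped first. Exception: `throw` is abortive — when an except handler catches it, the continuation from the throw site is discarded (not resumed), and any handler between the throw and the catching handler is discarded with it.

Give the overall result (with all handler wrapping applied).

Step-by-step:
emit(8) @ H0 ⇒ out+=8
emit(0) @ H0 ⇒ out+=0
H0 returns [8, 0, 0]
H1 returns [8, 0, 0]
H2 returns ([8, 0, 0], ())
H3 returns ([8, 0, 0], ())
H4 returns [([8, 0, 0], ())]
= [([8, 0, 0], ())]

Answer: [([8, 0, 0], ())]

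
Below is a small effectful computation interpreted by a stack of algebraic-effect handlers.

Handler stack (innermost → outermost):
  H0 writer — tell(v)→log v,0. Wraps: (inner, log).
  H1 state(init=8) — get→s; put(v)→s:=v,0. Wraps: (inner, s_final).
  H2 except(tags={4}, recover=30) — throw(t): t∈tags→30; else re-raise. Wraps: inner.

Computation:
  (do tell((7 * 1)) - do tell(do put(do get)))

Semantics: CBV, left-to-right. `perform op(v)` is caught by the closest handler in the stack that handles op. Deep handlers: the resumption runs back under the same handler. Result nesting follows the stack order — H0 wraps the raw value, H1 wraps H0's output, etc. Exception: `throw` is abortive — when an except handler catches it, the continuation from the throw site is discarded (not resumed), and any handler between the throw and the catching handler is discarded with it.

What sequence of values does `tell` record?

Evaluation trace:
tell(7) @ H0 ⇒ log+=7
get @ H1 ⇒ 8
put(8) @ H1 ⇒ s:=8
tell(0) @ H0 ⇒ log+=0
H0 returns (0, (7, 0))
H1 returns ((0, (7, 0)), 8)
H2 returns ((0, (7, 0)), 8)
= ((0, (7, 0)), 8)

Answer: (7, 0)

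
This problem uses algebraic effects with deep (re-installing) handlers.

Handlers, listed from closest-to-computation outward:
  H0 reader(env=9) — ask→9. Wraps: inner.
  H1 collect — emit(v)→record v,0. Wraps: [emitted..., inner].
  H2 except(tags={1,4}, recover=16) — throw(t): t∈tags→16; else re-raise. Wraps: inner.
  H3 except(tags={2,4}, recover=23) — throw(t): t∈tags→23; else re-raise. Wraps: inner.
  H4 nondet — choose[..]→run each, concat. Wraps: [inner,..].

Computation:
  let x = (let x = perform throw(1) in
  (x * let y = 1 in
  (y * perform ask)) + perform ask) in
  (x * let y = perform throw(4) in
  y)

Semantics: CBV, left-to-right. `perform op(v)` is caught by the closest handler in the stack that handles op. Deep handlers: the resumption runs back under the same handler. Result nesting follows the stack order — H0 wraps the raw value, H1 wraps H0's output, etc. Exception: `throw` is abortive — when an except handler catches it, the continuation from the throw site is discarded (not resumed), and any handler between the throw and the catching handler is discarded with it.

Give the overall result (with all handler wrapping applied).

Answer: [16]

Step-by-step:
throw(1) @ H2 caught ⇒ 16
H3 returns 16
H4 returns [16]
= [16]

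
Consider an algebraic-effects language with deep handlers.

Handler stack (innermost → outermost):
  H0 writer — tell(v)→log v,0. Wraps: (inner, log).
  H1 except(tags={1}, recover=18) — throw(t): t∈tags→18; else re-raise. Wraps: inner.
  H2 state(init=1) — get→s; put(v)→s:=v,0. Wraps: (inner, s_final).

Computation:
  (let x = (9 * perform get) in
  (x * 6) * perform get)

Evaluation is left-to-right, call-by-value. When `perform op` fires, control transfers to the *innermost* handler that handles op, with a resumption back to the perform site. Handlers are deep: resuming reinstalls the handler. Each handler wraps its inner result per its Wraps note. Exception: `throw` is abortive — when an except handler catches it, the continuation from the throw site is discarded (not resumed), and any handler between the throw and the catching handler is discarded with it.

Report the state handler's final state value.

Answer: 1

Working:
get @ H2 ⇒ 1
get @ H2 ⇒ 1
H0 returns (54, ())
H1 returns (54, ())
H2 returns ((54, ()), 1)
= ((54, ()), 1)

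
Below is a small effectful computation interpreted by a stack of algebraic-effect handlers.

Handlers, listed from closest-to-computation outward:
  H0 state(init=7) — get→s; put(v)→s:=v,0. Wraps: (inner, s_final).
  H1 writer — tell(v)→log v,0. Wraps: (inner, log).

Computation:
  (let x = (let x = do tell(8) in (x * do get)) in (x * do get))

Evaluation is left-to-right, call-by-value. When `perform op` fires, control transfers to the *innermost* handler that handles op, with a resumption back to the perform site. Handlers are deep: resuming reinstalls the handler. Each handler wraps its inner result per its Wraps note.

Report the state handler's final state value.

Answer: 7

Step-by-step:
tell(8) @ H1 ⇒ log+=8
get @ H0 ⇒ 7
get @ H0 ⇒ 7
H0 returns (0, 7)
H1 returns ((0, 7), (8))
= ((0, 7), (8))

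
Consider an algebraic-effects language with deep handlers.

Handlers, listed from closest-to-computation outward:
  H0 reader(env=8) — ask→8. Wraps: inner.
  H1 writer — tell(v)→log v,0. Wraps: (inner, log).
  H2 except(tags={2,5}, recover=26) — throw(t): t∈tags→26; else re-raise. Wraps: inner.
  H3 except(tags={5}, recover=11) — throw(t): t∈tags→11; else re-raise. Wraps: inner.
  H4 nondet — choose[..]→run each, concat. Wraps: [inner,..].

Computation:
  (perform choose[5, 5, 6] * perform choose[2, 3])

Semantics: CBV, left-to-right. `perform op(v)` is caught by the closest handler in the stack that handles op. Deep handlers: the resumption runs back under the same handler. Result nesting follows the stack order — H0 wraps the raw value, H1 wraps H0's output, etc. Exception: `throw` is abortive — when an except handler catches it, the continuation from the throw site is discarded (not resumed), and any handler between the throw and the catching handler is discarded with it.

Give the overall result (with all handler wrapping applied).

Answer: [(10, ()), (15, ()), (10, ()), (15, ()), (12, ()), (18, ())]

Working:
choose[5, 5, 6] @ H4
  branch[0] choose=5:
    choose[2, 3] @ H4
      branch[0] choose=2:
        H0 returns 10
        H1 returns (10, ())
        H2 returns (10, ())
        H3 returns (10, ())
        H4 returns [(10, ())]
      branch[1] choose=3:
        H0 returns 15
        H1 returns (15, ())
        H2 returns (15, ())
        H3 returns (15, ())
        H4 returns [(15, ())]
  branch[1] choose=5:
    choose[2, 3] @ H4
      branch[0] choose=2:
        H0 returns 10
        H1 returns (10, ())
        H2 returns (10, ())
        H3 returns (10, ())
        H4 returns [(10, ())]
      branch[1] choose=3:
        H0 returns 15
        H1 returns (15, ())
        H2 returns (15, ())
        H3 returns (15, ())
        H4 returns [(15, ())]
  branch[2] choose=6:
    choose[2, 3] @ H4
      branch[0] choose=2:
        H0 returns 12
        H1 returns (12, ())
        H2 returns (12, ())
        H3 returns (12, ())
        H4 returns [(12, ())]
      branch[1] choose=3:
        H0 returns 18
        H1 returns (18, ())
        H2 returns (18, ())
        H3 returns (18, ())
        H4 returns [(18, ())]
= [(10, ()), (15, ()), (10, ()), (15, ()), (12, ()), (18, ())]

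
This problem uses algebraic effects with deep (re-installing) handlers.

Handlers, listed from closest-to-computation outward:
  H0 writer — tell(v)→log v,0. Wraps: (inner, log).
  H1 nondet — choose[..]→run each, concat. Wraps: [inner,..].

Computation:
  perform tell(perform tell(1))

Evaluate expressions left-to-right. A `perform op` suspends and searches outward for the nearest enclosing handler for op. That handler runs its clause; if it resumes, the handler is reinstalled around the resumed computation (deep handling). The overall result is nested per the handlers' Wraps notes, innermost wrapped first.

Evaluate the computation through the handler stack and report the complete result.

Working:
tell(1) @ H0 ⇒ log+=1
tell(0) @ H0 ⇒ log+=0
H0 returns (0, (1, 0))
H1 returns [(0, (1, 0))]
= [(0, (1, 0))]

Answer: [(0, (1, 0))]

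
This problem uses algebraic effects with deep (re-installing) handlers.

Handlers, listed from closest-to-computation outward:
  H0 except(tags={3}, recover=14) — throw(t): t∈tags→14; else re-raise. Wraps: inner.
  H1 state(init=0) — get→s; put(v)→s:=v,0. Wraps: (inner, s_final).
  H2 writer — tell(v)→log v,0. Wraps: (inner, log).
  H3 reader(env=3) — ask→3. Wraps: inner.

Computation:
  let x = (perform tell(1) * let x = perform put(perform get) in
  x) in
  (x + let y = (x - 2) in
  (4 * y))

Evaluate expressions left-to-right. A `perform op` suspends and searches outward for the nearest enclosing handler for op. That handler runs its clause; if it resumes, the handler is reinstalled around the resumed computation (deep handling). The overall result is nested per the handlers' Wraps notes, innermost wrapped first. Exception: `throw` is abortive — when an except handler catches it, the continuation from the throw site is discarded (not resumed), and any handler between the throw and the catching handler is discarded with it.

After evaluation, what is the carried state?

Evaluation trace:
tell(1) @ H2 ⇒ log+=1
get @ H1 ⇒ 0
put(0) @ H1 ⇒ s:=0
H0 returns -8
H1 returns (-8, 0)
H2 returns ((-8, 0), (1))
H3 returns ((-8, 0), (1))
= ((-8, 0), (1))

Answer: 0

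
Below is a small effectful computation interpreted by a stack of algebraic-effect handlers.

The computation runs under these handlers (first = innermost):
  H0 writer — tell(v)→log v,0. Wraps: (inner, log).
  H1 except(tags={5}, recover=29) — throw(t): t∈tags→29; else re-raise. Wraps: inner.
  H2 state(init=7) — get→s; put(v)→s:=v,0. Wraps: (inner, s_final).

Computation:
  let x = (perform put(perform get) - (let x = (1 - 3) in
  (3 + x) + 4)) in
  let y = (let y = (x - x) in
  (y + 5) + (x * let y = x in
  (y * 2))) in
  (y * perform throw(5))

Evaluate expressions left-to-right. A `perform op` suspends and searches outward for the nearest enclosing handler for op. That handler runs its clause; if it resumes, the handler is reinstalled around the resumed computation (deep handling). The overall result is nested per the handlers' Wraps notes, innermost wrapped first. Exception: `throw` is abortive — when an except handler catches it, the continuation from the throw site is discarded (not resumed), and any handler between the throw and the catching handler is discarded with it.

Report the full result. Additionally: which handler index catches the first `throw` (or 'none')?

Answer: (29, 7) ; first throw caught by: H1

Evaluation trace:
get @ H2 ⇒ 7
put(7) @ H2 ⇒ s:=7
throw(5) @ H1 caught ⇒ 29
H2 returns (29, 7)
= (29, 7)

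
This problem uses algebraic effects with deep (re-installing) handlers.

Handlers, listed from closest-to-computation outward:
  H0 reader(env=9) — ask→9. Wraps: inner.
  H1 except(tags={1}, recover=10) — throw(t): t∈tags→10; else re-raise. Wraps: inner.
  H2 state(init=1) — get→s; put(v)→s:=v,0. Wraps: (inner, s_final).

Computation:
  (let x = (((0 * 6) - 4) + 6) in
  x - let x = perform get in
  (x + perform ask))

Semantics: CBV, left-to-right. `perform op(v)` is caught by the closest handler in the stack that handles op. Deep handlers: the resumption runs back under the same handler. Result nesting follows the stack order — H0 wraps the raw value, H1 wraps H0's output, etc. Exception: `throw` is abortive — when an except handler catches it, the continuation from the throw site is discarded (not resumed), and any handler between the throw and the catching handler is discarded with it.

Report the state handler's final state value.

Answer: 1

Evaluation trace:
get @ H2 ⇒ 1
ask @ H0 ⇒ 9
H0 returns -8
H1 returns -8
H2 returns (-8, 1)
= (-8, 1)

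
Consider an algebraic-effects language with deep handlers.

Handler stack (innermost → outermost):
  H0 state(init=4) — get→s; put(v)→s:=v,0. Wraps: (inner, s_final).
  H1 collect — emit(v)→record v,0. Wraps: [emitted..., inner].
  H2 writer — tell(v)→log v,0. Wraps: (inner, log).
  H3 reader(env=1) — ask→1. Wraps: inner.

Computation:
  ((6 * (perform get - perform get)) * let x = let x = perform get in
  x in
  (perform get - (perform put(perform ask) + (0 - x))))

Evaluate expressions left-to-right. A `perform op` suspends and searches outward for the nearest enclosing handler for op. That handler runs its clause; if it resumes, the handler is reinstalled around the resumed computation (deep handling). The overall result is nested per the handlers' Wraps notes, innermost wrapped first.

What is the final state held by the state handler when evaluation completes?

Working:
get @ H0 ⇒ 4
get @ H0 ⇒ 4
get @ H0 ⇒ 4
get @ H0 ⇒ 4
ask @ H3 ⇒ 1
put(1) @ H0 ⇒ s:=1
H0 returns (0, 1)
H1 returns [(0, 1)]
H2 returns ([(0, 1)], ())
H3 returns ([(0, 1)], ())
= ([(0, 1)], ())

Answer: 1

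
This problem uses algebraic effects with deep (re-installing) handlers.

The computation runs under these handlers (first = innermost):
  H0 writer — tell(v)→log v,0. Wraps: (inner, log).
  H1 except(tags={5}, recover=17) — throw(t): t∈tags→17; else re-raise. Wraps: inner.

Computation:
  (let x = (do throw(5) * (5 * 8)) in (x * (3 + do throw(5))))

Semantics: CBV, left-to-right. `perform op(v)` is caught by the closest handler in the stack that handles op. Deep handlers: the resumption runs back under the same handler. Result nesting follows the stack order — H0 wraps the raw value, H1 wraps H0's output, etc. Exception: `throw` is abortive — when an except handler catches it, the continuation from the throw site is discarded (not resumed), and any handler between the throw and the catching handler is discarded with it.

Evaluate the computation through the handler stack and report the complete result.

Answer: 17

Evaluation trace:
throw(5) @ H1 caught ⇒ 17
= 17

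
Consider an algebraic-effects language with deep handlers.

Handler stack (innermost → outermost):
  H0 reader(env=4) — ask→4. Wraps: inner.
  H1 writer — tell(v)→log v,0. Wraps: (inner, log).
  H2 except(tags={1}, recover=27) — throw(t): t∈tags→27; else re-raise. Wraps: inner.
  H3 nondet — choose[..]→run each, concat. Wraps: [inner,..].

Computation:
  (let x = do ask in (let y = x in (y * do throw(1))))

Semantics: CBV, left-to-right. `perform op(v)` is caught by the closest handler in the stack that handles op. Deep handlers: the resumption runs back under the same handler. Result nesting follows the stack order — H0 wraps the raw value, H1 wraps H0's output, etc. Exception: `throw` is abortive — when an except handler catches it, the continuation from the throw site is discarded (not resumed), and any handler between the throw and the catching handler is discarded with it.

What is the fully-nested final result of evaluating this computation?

Evaluation trace:
ask @ H0 ⇒ 4
throw(1) @ H2 caught ⇒ 27
H3 returns [27]
= [27]

Answer: [27]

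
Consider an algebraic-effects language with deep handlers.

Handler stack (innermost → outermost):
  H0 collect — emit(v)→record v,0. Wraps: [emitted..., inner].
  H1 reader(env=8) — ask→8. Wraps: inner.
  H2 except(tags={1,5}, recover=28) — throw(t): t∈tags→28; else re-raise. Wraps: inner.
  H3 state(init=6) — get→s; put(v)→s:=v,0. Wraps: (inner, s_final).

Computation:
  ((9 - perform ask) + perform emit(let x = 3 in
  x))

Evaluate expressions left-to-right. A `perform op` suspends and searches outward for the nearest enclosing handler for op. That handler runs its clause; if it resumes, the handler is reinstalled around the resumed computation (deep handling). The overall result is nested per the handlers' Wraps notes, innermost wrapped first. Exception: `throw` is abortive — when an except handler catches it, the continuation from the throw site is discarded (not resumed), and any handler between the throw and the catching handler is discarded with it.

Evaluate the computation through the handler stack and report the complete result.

Answer: ([3, 1], 6)

Evaluation trace:
ask @ H1 ⇒ 8
emit(3) @ H0 ⇒ out+=3
H0 returns [3, 1]
H1 returns [3, 1]
H2 returns [3, 1]
H3 returns ([3, 1], 6)
= ([3, 1], 6)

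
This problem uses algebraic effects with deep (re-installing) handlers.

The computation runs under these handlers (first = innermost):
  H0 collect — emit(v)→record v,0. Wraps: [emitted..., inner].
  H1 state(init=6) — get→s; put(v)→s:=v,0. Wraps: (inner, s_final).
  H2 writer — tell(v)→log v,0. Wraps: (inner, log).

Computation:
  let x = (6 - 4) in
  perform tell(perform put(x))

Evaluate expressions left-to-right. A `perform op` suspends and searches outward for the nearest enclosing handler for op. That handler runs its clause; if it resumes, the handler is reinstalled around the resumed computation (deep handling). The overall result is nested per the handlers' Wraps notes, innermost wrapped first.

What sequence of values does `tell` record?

Evaluation trace:
put(2) @ H1 ⇒ s:=2
tell(0) @ H2 ⇒ log+=0
H0 returns [0]
H1 returns ([0], 2)
H2 returns (([0], 2), (0))
= (([0], 2), (0))

Answer: (0)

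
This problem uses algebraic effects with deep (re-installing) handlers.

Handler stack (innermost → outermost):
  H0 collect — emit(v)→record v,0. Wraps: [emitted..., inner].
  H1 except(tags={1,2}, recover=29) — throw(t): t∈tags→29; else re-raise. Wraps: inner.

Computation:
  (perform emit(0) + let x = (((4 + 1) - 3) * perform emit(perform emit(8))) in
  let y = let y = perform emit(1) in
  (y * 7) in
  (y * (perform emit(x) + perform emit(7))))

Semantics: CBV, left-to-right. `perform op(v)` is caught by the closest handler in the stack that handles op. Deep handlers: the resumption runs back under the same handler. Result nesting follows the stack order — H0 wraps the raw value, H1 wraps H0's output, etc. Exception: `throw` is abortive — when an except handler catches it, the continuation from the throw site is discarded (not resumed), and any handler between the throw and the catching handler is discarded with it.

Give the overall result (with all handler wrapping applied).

Answer: [0, 8, 0, 1, 0, 7, 0]

Evaluation trace:
emit(0) @ H0 ⇒ out+=0
emit(8) @ H0 ⇒ out+=8
emit(0) @ H0 ⇒ out+=0
emit(1) @ H0 ⇒ out+=1
emit(0) @ H0 ⇒ out+=0
emit(7) @ H0 ⇒ out+=7
H0 returns [0, 8, 0, 1, 0, 7, 0]
H1 returns [0, 8, 0, 1, 0, 7, 0]
= [0, 8, 0, 1, 0, 7, 0]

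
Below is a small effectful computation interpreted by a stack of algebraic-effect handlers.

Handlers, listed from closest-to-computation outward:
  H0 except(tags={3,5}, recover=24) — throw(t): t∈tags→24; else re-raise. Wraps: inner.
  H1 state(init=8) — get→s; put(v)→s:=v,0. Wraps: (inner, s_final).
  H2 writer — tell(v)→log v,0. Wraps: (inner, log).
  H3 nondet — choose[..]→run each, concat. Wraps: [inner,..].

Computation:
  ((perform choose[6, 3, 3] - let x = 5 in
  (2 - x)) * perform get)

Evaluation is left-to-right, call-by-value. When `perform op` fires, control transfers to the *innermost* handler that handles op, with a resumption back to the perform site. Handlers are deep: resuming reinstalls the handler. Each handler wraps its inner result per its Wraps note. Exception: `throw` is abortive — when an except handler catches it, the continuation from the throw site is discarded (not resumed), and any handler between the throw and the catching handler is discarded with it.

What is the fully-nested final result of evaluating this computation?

Evaluation trace:
choose[6, 3, 3] @ H3
  branch[0] choose=6:
    get @ H1 ⇒ 8
    H0 returns 72
    H1 returns (72, 8)
    H2 returns ((72, 8), ())
    H3 returns [((72, 8), ())]
  branch[1] choose=3:
    get @ H1 ⇒ 8
    H0 returns 48
    H1 returns (48, 8)
    H2 returns ((48, 8), ())
    H3 returns [((48, 8), ())]
  branch[2] choose=3:
    get @ H1 ⇒ 8
    H0 returns 48
    H1 returns (48, 8)
    H2 returns ((48, 8), ())
    H3 returns [((48, 8), ())]
= [((72, 8), ()), ((48, 8), ()), ((48, 8), ())]

Answer: [((72, 8), ()), ((48, 8), ()), ((48, 8), ())]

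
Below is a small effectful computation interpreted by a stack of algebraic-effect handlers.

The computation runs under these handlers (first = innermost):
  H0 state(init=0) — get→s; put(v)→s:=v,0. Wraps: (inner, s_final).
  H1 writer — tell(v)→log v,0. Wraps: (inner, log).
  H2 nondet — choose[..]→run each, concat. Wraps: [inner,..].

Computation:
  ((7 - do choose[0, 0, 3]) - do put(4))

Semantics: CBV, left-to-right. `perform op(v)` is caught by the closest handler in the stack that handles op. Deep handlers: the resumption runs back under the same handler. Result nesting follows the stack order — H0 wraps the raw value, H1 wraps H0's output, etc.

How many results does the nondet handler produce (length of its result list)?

Evaluation trace:
choose[0, 0, 3] @ H2
  branch[0] choose=0:
    put(4) @ H0 ⇒ s:=4
    H0 returns (7, 4)
    H1 returns ((7, 4), ())
    H2 returns [((7, 4), ())]
  branch[1] choose=0:
    put(4) @ H0 ⇒ s:=4
    H0 returns (7, 4)
    H1 returns ((7, 4), ())
    H2 returns [((7, 4), ())]
  branch[2] choose=3:
    put(4) @ H0 ⇒ s:=4
    H0 returns (4, 4)
    H1 returns ((4, 4), ())
    H2 returns [((4, 4), ())]
= [((7, 4), ()), ((7, 4), ()), ((4, 4), ())]

Answer: 3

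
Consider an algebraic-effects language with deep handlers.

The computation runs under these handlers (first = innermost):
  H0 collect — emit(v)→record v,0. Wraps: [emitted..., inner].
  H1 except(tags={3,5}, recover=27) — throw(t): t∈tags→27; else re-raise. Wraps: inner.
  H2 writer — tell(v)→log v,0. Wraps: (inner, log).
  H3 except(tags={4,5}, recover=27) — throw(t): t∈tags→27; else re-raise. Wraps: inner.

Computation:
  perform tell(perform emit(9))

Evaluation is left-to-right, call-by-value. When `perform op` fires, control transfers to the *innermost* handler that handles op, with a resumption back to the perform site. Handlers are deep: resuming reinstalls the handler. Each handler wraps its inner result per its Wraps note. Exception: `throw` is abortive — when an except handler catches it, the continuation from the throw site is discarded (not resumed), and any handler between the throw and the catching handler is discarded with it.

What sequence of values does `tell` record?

Working:
emit(9) @ H0 ⇒ out+=9
tell(0) @ H2 ⇒ log+=0
H0 returns [9, 0]
H1 returns [9, 0]
H2 returns ([9, 0], (0))
H3 returns ([9, 0], (0))
= ([9, 0], (0))

Answer: (0)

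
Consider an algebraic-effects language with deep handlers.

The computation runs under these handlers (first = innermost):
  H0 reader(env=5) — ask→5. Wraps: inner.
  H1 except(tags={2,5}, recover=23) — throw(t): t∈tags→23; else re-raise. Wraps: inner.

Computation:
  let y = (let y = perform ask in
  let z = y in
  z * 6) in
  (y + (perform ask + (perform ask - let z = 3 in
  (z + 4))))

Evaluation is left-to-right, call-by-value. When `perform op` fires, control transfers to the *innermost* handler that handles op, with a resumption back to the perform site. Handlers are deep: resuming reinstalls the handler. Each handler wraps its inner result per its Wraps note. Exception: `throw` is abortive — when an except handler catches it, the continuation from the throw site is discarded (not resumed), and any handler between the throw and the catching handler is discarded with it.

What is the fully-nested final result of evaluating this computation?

Answer: 33

Working:
ask @ H0 ⇒ 5
ask @ H0 ⇒ 5
ask @ H0 ⇒ 5
H0 returns 33
H1 returns 33
= 33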